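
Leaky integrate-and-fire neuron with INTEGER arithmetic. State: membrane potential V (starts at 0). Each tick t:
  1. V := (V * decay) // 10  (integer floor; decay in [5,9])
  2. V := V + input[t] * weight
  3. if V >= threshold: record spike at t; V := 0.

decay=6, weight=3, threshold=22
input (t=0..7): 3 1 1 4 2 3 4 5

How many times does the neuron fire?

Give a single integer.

t=0: input=3 -> V=9
t=1: input=1 -> V=8
t=2: input=1 -> V=7
t=3: input=4 -> V=16
t=4: input=2 -> V=15
t=5: input=3 -> V=18
t=6: input=4 -> V=0 FIRE
t=7: input=5 -> V=15

Answer: 1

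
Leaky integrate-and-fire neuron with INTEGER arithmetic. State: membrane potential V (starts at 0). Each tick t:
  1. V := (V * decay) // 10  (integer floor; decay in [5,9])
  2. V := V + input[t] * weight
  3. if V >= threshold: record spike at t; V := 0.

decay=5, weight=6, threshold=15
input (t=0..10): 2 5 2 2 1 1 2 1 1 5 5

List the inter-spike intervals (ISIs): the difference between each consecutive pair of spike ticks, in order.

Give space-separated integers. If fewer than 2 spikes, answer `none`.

Answer: 2 3 3 1

Derivation:
t=0: input=2 -> V=12
t=1: input=5 -> V=0 FIRE
t=2: input=2 -> V=12
t=3: input=2 -> V=0 FIRE
t=4: input=1 -> V=6
t=5: input=1 -> V=9
t=6: input=2 -> V=0 FIRE
t=7: input=1 -> V=6
t=8: input=1 -> V=9
t=9: input=5 -> V=0 FIRE
t=10: input=5 -> V=0 FIRE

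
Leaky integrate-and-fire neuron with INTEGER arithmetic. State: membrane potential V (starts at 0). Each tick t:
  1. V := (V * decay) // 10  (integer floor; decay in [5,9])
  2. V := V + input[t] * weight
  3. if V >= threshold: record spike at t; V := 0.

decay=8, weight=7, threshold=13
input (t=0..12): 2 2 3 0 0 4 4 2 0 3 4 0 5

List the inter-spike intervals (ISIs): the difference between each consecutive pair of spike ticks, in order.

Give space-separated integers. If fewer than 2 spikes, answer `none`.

t=0: input=2 -> V=0 FIRE
t=1: input=2 -> V=0 FIRE
t=2: input=3 -> V=0 FIRE
t=3: input=0 -> V=0
t=4: input=0 -> V=0
t=5: input=4 -> V=0 FIRE
t=6: input=4 -> V=0 FIRE
t=7: input=2 -> V=0 FIRE
t=8: input=0 -> V=0
t=9: input=3 -> V=0 FIRE
t=10: input=4 -> V=0 FIRE
t=11: input=0 -> V=0
t=12: input=5 -> V=0 FIRE

Answer: 1 1 3 1 1 2 1 2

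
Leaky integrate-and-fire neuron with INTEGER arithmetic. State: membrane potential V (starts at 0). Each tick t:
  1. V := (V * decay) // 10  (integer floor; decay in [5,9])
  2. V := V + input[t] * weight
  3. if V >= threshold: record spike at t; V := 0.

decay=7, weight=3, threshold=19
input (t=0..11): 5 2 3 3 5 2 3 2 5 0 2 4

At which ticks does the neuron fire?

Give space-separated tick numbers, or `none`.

Answer: 2 4 8

Derivation:
t=0: input=5 -> V=15
t=1: input=2 -> V=16
t=2: input=3 -> V=0 FIRE
t=3: input=3 -> V=9
t=4: input=5 -> V=0 FIRE
t=5: input=2 -> V=6
t=6: input=3 -> V=13
t=7: input=2 -> V=15
t=8: input=5 -> V=0 FIRE
t=9: input=0 -> V=0
t=10: input=2 -> V=6
t=11: input=4 -> V=16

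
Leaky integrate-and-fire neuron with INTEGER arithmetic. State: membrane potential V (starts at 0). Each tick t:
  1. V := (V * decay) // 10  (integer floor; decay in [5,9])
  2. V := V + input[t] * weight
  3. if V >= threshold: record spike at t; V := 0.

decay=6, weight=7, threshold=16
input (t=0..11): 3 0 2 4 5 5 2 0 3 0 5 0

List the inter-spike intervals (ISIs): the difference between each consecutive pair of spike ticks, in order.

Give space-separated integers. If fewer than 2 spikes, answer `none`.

Answer: 3 1 1 3 2

Derivation:
t=0: input=3 -> V=0 FIRE
t=1: input=0 -> V=0
t=2: input=2 -> V=14
t=3: input=4 -> V=0 FIRE
t=4: input=5 -> V=0 FIRE
t=5: input=5 -> V=0 FIRE
t=6: input=2 -> V=14
t=7: input=0 -> V=8
t=8: input=3 -> V=0 FIRE
t=9: input=0 -> V=0
t=10: input=5 -> V=0 FIRE
t=11: input=0 -> V=0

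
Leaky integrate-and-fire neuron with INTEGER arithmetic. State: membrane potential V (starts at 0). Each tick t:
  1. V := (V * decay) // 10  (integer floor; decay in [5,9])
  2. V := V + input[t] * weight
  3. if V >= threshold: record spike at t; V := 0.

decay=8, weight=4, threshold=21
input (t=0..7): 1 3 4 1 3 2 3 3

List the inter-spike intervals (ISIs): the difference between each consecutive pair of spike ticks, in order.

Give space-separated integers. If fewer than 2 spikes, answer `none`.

t=0: input=1 -> V=4
t=1: input=3 -> V=15
t=2: input=4 -> V=0 FIRE
t=3: input=1 -> V=4
t=4: input=3 -> V=15
t=5: input=2 -> V=20
t=6: input=3 -> V=0 FIRE
t=7: input=3 -> V=12

Answer: 4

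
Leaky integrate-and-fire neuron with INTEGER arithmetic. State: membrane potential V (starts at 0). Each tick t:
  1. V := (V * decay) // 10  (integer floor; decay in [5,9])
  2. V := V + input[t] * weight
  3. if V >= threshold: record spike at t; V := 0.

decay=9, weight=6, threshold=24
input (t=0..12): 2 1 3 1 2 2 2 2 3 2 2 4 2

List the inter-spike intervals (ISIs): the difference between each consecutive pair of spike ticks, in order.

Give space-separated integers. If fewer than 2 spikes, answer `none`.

Answer: 3 3 3

Derivation:
t=0: input=2 -> V=12
t=1: input=1 -> V=16
t=2: input=3 -> V=0 FIRE
t=3: input=1 -> V=6
t=4: input=2 -> V=17
t=5: input=2 -> V=0 FIRE
t=6: input=2 -> V=12
t=7: input=2 -> V=22
t=8: input=3 -> V=0 FIRE
t=9: input=2 -> V=12
t=10: input=2 -> V=22
t=11: input=4 -> V=0 FIRE
t=12: input=2 -> V=12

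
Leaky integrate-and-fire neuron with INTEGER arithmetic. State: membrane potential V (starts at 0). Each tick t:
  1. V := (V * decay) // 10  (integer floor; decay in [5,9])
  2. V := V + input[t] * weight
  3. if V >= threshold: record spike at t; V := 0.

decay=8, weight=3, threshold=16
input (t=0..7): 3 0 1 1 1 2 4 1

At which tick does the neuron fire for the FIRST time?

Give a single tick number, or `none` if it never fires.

t=0: input=3 -> V=9
t=1: input=0 -> V=7
t=2: input=1 -> V=8
t=3: input=1 -> V=9
t=4: input=1 -> V=10
t=5: input=2 -> V=14
t=6: input=4 -> V=0 FIRE
t=7: input=1 -> V=3

Answer: 6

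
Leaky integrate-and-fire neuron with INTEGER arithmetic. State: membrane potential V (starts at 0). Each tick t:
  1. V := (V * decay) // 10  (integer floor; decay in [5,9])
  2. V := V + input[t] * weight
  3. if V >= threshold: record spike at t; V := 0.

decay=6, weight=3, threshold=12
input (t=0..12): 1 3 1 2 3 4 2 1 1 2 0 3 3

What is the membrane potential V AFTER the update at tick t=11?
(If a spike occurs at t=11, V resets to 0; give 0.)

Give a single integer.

t=0: input=1 -> V=3
t=1: input=3 -> V=10
t=2: input=1 -> V=9
t=3: input=2 -> V=11
t=4: input=3 -> V=0 FIRE
t=5: input=4 -> V=0 FIRE
t=6: input=2 -> V=6
t=7: input=1 -> V=6
t=8: input=1 -> V=6
t=9: input=2 -> V=9
t=10: input=0 -> V=5
t=11: input=3 -> V=0 FIRE
t=12: input=3 -> V=9

Answer: 0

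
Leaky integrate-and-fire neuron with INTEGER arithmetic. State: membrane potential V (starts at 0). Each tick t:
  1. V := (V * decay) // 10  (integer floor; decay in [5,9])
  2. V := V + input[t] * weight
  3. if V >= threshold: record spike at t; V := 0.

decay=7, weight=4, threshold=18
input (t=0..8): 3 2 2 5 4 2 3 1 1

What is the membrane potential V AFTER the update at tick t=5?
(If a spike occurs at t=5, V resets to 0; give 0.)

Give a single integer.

Answer: 0

Derivation:
t=0: input=3 -> V=12
t=1: input=2 -> V=16
t=2: input=2 -> V=0 FIRE
t=3: input=5 -> V=0 FIRE
t=4: input=4 -> V=16
t=5: input=2 -> V=0 FIRE
t=6: input=3 -> V=12
t=7: input=1 -> V=12
t=8: input=1 -> V=12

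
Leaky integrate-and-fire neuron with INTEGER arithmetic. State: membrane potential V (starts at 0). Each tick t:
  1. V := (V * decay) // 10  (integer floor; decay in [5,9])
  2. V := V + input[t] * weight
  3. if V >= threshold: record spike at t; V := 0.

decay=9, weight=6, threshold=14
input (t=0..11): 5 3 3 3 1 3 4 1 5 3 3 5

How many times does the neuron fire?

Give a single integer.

Answer: 10

Derivation:
t=0: input=5 -> V=0 FIRE
t=1: input=3 -> V=0 FIRE
t=2: input=3 -> V=0 FIRE
t=3: input=3 -> V=0 FIRE
t=4: input=1 -> V=6
t=5: input=3 -> V=0 FIRE
t=6: input=4 -> V=0 FIRE
t=7: input=1 -> V=6
t=8: input=5 -> V=0 FIRE
t=9: input=3 -> V=0 FIRE
t=10: input=3 -> V=0 FIRE
t=11: input=5 -> V=0 FIRE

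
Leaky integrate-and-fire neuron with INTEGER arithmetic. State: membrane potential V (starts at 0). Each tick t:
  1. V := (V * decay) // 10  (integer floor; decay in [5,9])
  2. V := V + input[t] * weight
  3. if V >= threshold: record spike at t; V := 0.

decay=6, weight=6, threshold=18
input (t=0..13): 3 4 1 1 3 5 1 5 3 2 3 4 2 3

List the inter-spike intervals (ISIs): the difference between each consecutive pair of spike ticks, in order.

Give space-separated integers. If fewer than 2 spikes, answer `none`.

Answer: 1 3 1 2 1 2 1 2

Derivation:
t=0: input=3 -> V=0 FIRE
t=1: input=4 -> V=0 FIRE
t=2: input=1 -> V=6
t=3: input=1 -> V=9
t=4: input=3 -> V=0 FIRE
t=5: input=5 -> V=0 FIRE
t=6: input=1 -> V=6
t=7: input=5 -> V=0 FIRE
t=8: input=3 -> V=0 FIRE
t=9: input=2 -> V=12
t=10: input=3 -> V=0 FIRE
t=11: input=4 -> V=0 FIRE
t=12: input=2 -> V=12
t=13: input=3 -> V=0 FIRE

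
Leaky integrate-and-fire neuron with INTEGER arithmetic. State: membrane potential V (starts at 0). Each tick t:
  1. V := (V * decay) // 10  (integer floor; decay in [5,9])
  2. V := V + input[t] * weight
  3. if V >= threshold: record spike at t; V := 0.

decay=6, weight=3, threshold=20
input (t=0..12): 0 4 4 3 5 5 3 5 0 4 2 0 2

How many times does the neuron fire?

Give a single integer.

Answer: 3

Derivation:
t=0: input=0 -> V=0
t=1: input=4 -> V=12
t=2: input=4 -> V=19
t=3: input=3 -> V=0 FIRE
t=4: input=5 -> V=15
t=5: input=5 -> V=0 FIRE
t=6: input=3 -> V=9
t=7: input=5 -> V=0 FIRE
t=8: input=0 -> V=0
t=9: input=4 -> V=12
t=10: input=2 -> V=13
t=11: input=0 -> V=7
t=12: input=2 -> V=10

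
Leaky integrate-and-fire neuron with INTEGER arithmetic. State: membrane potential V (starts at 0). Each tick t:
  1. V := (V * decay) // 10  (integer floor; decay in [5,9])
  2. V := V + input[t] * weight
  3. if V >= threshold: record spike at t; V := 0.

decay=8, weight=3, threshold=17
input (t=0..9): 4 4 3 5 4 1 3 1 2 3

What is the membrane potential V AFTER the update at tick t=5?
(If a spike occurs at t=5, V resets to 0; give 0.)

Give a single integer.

Answer: 12

Derivation:
t=0: input=4 -> V=12
t=1: input=4 -> V=0 FIRE
t=2: input=3 -> V=9
t=3: input=5 -> V=0 FIRE
t=4: input=4 -> V=12
t=5: input=1 -> V=12
t=6: input=3 -> V=0 FIRE
t=7: input=1 -> V=3
t=8: input=2 -> V=8
t=9: input=3 -> V=15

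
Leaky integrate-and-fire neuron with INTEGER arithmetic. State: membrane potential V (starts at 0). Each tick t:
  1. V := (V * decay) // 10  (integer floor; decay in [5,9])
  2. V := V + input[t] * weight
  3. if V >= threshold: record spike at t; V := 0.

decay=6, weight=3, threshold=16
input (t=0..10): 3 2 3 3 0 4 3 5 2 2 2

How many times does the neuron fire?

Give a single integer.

t=0: input=3 -> V=9
t=1: input=2 -> V=11
t=2: input=3 -> V=15
t=3: input=3 -> V=0 FIRE
t=4: input=0 -> V=0
t=5: input=4 -> V=12
t=6: input=3 -> V=0 FIRE
t=7: input=5 -> V=15
t=8: input=2 -> V=15
t=9: input=2 -> V=15
t=10: input=2 -> V=15

Answer: 2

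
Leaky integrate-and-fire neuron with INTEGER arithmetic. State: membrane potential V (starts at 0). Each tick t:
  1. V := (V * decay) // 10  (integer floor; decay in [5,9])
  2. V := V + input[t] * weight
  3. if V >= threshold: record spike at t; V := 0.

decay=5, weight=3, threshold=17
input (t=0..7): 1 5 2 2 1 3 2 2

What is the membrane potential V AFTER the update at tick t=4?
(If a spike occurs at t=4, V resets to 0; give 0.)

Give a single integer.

Answer: 9

Derivation:
t=0: input=1 -> V=3
t=1: input=5 -> V=16
t=2: input=2 -> V=14
t=3: input=2 -> V=13
t=4: input=1 -> V=9
t=5: input=3 -> V=13
t=6: input=2 -> V=12
t=7: input=2 -> V=12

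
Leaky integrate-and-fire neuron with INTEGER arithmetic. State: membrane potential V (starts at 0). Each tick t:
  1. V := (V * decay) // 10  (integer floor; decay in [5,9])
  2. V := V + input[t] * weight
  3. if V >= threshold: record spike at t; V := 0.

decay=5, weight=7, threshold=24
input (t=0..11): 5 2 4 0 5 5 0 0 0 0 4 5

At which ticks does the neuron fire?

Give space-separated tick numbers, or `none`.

t=0: input=5 -> V=0 FIRE
t=1: input=2 -> V=14
t=2: input=4 -> V=0 FIRE
t=3: input=0 -> V=0
t=4: input=5 -> V=0 FIRE
t=5: input=5 -> V=0 FIRE
t=6: input=0 -> V=0
t=7: input=0 -> V=0
t=8: input=0 -> V=0
t=9: input=0 -> V=0
t=10: input=4 -> V=0 FIRE
t=11: input=5 -> V=0 FIRE

Answer: 0 2 4 5 10 11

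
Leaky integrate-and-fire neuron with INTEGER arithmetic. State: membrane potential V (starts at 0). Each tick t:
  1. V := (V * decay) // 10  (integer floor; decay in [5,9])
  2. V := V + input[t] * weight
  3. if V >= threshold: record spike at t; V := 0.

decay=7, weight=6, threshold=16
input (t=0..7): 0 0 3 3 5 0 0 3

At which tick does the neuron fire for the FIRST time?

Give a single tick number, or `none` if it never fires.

t=0: input=0 -> V=0
t=1: input=0 -> V=0
t=2: input=3 -> V=0 FIRE
t=3: input=3 -> V=0 FIRE
t=4: input=5 -> V=0 FIRE
t=5: input=0 -> V=0
t=6: input=0 -> V=0
t=7: input=3 -> V=0 FIRE

Answer: 2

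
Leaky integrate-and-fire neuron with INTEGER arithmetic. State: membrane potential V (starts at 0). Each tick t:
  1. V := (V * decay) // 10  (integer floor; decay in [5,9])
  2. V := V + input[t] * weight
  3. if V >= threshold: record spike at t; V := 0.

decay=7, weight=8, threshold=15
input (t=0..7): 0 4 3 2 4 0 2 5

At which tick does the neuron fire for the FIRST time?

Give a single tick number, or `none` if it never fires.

t=0: input=0 -> V=0
t=1: input=4 -> V=0 FIRE
t=2: input=3 -> V=0 FIRE
t=3: input=2 -> V=0 FIRE
t=4: input=4 -> V=0 FIRE
t=5: input=0 -> V=0
t=6: input=2 -> V=0 FIRE
t=7: input=5 -> V=0 FIRE

Answer: 1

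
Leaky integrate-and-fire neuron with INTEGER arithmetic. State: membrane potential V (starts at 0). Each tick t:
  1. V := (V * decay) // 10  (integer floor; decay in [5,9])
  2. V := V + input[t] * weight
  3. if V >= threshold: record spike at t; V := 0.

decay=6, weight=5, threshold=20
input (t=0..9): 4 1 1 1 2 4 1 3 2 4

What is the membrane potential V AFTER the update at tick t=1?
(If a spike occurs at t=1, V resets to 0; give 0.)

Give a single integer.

Answer: 5

Derivation:
t=0: input=4 -> V=0 FIRE
t=1: input=1 -> V=5
t=2: input=1 -> V=8
t=3: input=1 -> V=9
t=4: input=2 -> V=15
t=5: input=4 -> V=0 FIRE
t=6: input=1 -> V=5
t=7: input=3 -> V=18
t=8: input=2 -> V=0 FIRE
t=9: input=4 -> V=0 FIRE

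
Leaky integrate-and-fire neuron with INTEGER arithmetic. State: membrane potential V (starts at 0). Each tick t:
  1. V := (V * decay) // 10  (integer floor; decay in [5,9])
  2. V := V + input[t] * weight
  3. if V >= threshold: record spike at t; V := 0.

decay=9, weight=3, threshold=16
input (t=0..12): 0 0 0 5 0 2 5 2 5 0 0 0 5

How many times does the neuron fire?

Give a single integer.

t=0: input=0 -> V=0
t=1: input=0 -> V=0
t=2: input=0 -> V=0
t=3: input=5 -> V=15
t=4: input=0 -> V=13
t=5: input=2 -> V=0 FIRE
t=6: input=5 -> V=15
t=7: input=2 -> V=0 FIRE
t=8: input=5 -> V=15
t=9: input=0 -> V=13
t=10: input=0 -> V=11
t=11: input=0 -> V=9
t=12: input=5 -> V=0 FIRE

Answer: 3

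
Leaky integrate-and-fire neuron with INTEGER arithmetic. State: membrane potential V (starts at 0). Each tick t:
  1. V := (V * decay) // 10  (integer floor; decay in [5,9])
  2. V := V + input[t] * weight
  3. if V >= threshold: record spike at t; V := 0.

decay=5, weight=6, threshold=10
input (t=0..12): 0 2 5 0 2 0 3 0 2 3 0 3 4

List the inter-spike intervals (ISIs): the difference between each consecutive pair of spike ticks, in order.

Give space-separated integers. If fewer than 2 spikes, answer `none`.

Answer: 1 2 2 2 1 2 1

Derivation:
t=0: input=0 -> V=0
t=1: input=2 -> V=0 FIRE
t=2: input=5 -> V=0 FIRE
t=3: input=0 -> V=0
t=4: input=2 -> V=0 FIRE
t=5: input=0 -> V=0
t=6: input=3 -> V=0 FIRE
t=7: input=0 -> V=0
t=8: input=2 -> V=0 FIRE
t=9: input=3 -> V=0 FIRE
t=10: input=0 -> V=0
t=11: input=3 -> V=0 FIRE
t=12: input=4 -> V=0 FIRE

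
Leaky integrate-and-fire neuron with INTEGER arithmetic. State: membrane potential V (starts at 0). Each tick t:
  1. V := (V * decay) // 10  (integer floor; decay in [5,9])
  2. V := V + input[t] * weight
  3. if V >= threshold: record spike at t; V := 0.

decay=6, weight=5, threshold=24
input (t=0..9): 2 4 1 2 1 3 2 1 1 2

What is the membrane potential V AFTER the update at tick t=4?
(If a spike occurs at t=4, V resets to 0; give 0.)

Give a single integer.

t=0: input=2 -> V=10
t=1: input=4 -> V=0 FIRE
t=2: input=1 -> V=5
t=3: input=2 -> V=13
t=4: input=1 -> V=12
t=5: input=3 -> V=22
t=6: input=2 -> V=23
t=7: input=1 -> V=18
t=8: input=1 -> V=15
t=9: input=2 -> V=19

Answer: 12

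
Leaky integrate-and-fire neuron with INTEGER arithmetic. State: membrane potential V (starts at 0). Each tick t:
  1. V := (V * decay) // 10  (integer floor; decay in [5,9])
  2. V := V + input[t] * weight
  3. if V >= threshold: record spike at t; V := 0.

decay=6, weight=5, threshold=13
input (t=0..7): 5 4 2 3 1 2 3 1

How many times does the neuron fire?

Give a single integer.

Answer: 5

Derivation:
t=0: input=5 -> V=0 FIRE
t=1: input=4 -> V=0 FIRE
t=2: input=2 -> V=10
t=3: input=3 -> V=0 FIRE
t=4: input=1 -> V=5
t=5: input=2 -> V=0 FIRE
t=6: input=3 -> V=0 FIRE
t=7: input=1 -> V=5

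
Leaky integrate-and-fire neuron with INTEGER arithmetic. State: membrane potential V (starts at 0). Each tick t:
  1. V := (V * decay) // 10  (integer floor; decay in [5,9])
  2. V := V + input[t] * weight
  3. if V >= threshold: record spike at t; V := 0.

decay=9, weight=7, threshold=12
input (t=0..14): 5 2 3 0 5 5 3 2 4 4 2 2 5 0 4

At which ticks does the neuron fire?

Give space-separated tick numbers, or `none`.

t=0: input=5 -> V=0 FIRE
t=1: input=2 -> V=0 FIRE
t=2: input=3 -> V=0 FIRE
t=3: input=0 -> V=0
t=4: input=5 -> V=0 FIRE
t=5: input=5 -> V=0 FIRE
t=6: input=3 -> V=0 FIRE
t=7: input=2 -> V=0 FIRE
t=8: input=4 -> V=0 FIRE
t=9: input=4 -> V=0 FIRE
t=10: input=2 -> V=0 FIRE
t=11: input=2 -> V=0 FIRE
t=12: input=5 -> V=0 FIRE
t=13: input=0 -> V=0
t=14: input=4 -> V=0 FIRE

Answer: 0 1 2 4 5 6 7 8 9 10 11 12 14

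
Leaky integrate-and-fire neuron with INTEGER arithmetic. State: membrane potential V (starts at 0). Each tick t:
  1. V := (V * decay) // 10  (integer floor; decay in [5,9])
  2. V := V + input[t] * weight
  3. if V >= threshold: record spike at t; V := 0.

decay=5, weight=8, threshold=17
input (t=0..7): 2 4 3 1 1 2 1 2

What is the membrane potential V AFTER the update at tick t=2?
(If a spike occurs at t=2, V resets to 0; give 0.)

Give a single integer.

Answer: 0

Derivation:
t=0: input=2 -> V=16
t=1: input=4 -> V=0 FIRE
t=2: input=3 -> V=0 FIRE
t=3: input=1 -> V=8
t=4: input=1 -> V=12
t=5: input=2 -> V=0 FIRE
t=6: input=1 -> V=8
t=7: input=2 -> V=0 FIRE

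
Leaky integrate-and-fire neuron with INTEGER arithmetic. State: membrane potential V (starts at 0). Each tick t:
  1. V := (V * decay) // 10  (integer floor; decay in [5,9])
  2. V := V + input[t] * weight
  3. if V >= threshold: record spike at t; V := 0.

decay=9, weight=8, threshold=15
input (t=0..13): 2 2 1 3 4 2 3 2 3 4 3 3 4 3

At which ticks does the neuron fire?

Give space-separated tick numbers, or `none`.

t=0: input=2 -> V=0 FIRE
t=1: input=2 -> V=0 FIRE
t=2: input=1 -> V=8
t=3: input=3 -> V=0 FIRE
t=4: input=4 -> V=0 FIRE
t=5: input=2 -> V=0 FIRE
t=6: input=3 -> V=0 FIRE
t=7: input=2 -> V=0 FIRE
t=8: input=3 -> V=0 FIRE
t=9: input=4 -> V=0 FIRE
t=10: input=3 -> V=0 FIRE
t=11: input=3 -> V=0 FIRE
t=12: input=4 -> V=0 FIRE
t=13: input=3 -> V=0 FIRE

Answer: 0 1 3 4 5 6 7 8 9 10 11 12 13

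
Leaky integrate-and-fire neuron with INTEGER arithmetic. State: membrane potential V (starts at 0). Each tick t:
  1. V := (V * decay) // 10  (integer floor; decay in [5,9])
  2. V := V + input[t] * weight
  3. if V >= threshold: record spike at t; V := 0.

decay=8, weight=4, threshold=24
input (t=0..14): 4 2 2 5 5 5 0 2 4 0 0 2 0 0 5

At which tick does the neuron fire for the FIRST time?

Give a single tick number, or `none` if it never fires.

t=0: input=4 -> V=16
t=1: input=2 -> V=20
t=2: input=2 -> V=0 FIRE
t=3: input=5 -> V=20
t=4: input=5 -> V=0 FIRE
t=5: input=5 -> V=20
t=6: input=0 -> V=16
t=7: input=2 -> V=20
t=8: input=4 -> V=0 FIRE
t=9: input=0 -> V=0
t=10: input=0 -> V=0
t=11: input=2 -> V=8
t=12: input=0 -> V=6
t=13: input=0 -> V=4
t=14: input=5 -> V=23

Answer: 2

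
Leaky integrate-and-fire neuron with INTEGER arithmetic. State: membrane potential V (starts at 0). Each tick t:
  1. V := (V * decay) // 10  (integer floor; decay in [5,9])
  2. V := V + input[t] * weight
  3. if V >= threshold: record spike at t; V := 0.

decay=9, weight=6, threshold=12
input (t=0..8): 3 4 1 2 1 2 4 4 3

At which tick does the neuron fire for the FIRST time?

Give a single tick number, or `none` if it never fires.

t=0: input=3 -> V=0 FIRE
t=1: input=4 -> V=0 FIRE
t=2: input=1 -> V=6
t=3: input=2 -> V=0 FIRE
t=4: input=1 -> V=6
t=5: input=2 -> V=0 FIRE
t=6: input=4 -> V=0 FIRE
t=7: input=4 -> V=0 FIRE
t=8: input=3 -> V=0 FIRE

Answer: 0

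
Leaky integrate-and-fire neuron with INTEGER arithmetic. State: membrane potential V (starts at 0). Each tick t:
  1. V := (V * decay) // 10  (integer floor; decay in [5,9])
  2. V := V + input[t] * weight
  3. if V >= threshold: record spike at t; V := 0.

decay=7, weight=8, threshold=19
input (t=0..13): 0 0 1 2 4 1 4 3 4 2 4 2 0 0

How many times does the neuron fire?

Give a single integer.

t=0: input=0 -> V=0
t=1: input=0 -> V=0
t=2: input=1 -> V=8
t=3: input=2 -> V=0 FIRE
t=4: input=4 -> V=0 FIRE
t=5: input=1 -> V=8
t=6: input=4 -> V=0 FIRE
t=7: input=3 -> V=0 FIRE
t=8: input=4 -> V=0 FIRE
t=9: input=2 -> V=16
t=10: input=4 -> V=0 FIRE
t=11: input=2 -> V=16
t=12: input=0 -> V=11
t=13: input=0 -> V=7

Answer: 6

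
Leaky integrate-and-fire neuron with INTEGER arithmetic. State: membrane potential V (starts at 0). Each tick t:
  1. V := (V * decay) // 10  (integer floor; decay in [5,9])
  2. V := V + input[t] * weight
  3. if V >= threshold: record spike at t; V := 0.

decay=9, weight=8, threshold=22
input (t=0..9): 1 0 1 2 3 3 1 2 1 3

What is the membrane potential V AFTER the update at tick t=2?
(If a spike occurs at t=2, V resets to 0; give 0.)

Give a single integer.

t=0: input=1 -> V=8
t=1: input=0 -> V=7
t=2: input=1 -> V=14
t=3: input=2 -> V=0 FIRE
t=4: input=3 -> V=0 FIRE
t=5: input=3 -> V=0 FIRE
t=6: input=1 -> V=8
t=7: input=2 -> V=0 FIRE
t=8: input=1 -> V=8
t=9: input=3 -> V=0 FIRE

Answer: 14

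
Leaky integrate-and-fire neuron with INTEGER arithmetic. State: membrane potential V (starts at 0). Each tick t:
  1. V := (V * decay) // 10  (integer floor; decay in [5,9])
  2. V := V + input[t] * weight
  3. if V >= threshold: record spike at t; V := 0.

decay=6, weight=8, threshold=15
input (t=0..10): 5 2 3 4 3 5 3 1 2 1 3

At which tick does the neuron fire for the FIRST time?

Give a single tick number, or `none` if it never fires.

Answer: 0

Derivation:
t=0: input=5 -> V=0 FIRE
t=1: input=2 -> V=0 FIRE
t=2: input=3 -> V=0 FIRE
t=3: input=4 -> V=0 FIRE
t=4: input=3 -> V=0 FIRE
t=5: input=5 -> V=0 FIRE
t=6: input=3 -> V=0 FIRE
t=7: input=1 -> V=8
t=8: input=2 -> V=0 FIRE
t=9: input=1 -> V=8
t=10: input=3 -> V=0 FIRE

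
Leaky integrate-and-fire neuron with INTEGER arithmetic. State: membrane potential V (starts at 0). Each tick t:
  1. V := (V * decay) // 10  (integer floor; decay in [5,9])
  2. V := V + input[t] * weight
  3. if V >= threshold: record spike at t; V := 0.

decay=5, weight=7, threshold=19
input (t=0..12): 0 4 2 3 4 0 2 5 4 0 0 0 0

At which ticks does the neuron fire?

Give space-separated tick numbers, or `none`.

Answer: 1 3 4 7 8

Derivation:
t=0: input=0 -> V=0
t=1: input=4 -> V=0 FIRE
t=2: input=2 -> V=14
t=3: input=3 -> V=0 FIRE
t=4: input=4 -> V=0 FIRE
t=5: input=0 -> V=0
t=6: input=2 -> V=14
t=7: input=5 -> V=0 FIRE
t=8: input=4 -> V=0 FIRE
t=9: input=0 -> V=0
t=10: input=0 -> V=0
t=11: input=0 -> V=0
t=12: input=0 -> V=0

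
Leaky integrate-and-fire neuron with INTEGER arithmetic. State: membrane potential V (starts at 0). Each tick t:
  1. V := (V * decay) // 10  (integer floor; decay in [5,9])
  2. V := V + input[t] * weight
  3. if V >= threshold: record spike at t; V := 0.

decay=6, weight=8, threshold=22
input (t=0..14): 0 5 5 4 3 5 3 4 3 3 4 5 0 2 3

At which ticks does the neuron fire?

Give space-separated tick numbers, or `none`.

Answer: 1 2 3 4 5 6 7 8 9 10 11 14

Derivation:
t=0: input=0 -> V=0
t=1: input=5 -> V=0 FIRE
t=2: input=5 -> V=0 FIRE
t=3: input=4 -> V=0 FIRE
t=4: input=3 -> V=0 FIRE
t=5: input=5 -> V=0 FIRE
t=6: input=3 -> V=0 FIRE
t=7: input=4 -> V=0 FIRE
t=8: input=3 -> V=0 FIRE
t=9: input=3 -> V=0 FIRE
t=10: input=4 -> V=0 FIRE
t=11: input=5 -> V=0 FIRE
t=12: input=0 -> V=0
t=13: input=2 -> V=16
t=14: input=3 -> V=0 FIRE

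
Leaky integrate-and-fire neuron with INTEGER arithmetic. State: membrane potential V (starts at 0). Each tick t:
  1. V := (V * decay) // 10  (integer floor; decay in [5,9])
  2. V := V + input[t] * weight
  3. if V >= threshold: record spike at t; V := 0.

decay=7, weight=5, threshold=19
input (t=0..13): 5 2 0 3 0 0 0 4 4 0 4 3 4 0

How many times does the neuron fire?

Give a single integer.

Answer: 6

Derivation:
t=0: input=5 -> V=0 FIRE
t=1: input=2 -> V=10
t=2: input=0 -> V=7
t=3: input=3 -> V=0 FIRE
t=4: input=0 -> V=0
t=5: input=0 -> V=0
t=6: input=0 -> V=0
t=7: input=4 -> V=0 FIRE
t=8: input=4 -> V=0 FIRE
t=9: input=0 -> V=0
t=10: input=4 -> V=0 FIRE
t=11: input=3 -> V=15
t=12: input=4 -> V=0 FIRE
t=13: input=0 -> V=0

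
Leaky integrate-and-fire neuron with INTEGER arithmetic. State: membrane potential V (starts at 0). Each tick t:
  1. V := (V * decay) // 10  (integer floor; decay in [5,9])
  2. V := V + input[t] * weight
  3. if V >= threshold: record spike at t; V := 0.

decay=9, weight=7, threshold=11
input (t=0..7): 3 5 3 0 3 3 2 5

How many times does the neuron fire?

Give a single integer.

Answer: 7

Derivation:
t=0: input=3 -> V=0 FIRE
t=1: input=5 -> V=0 FIRE
t=2: input=3 -> V=0 FIRE
t=3: input=0 -> V=0
t=4: input=3 -> V=0 FIRE
t=5: input=3 -> V=0 FIRE
t=6: input=2 -> V=0 FIRE
t=7: input=5 -> V=0 FIRE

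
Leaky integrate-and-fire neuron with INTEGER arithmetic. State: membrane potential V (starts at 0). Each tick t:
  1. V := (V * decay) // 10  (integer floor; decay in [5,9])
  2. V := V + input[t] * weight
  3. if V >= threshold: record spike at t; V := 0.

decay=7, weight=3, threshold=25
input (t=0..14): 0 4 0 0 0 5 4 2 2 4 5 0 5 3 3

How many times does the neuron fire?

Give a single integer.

t=0: input=0 -> V=0
t=1: input=4 -> V=12
t=2: input=0 -> V=8
t=3: input=0 -> V=5
t=4: input=0 -> V=3
t=5: input=5 -> V=17
t=6: input=4 -> V=23
t=7: input=2 -> V=22
t=8: input=2 -> V=21
t=9: input=4 -> V=0 FIRE
t=10: input=5 -> V=15
t=11: input=0 -> V=10
t=12: input=5 -> V=22
t=13: input=3 -> V=24
t=14: input=3 -> V=0 FIRE

Answer: 2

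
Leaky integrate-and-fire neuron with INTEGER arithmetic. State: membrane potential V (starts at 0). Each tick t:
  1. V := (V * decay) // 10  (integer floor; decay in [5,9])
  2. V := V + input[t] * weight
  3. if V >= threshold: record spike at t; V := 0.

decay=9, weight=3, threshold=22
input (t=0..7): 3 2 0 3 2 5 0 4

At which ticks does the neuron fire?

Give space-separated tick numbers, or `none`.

Answer: 4 7

Derivation:
t=0: input=3 -> V=9
t=1: input=2 -> V=14
t=2: input=0 -> V=12
t=3: input=3 -> V=19
t=4: input=2 -> V=0 FIRE
t=5: input=5 -> V=15
t=6: input=0 -> V=13
t=7: input=4 -> V=0 FIRE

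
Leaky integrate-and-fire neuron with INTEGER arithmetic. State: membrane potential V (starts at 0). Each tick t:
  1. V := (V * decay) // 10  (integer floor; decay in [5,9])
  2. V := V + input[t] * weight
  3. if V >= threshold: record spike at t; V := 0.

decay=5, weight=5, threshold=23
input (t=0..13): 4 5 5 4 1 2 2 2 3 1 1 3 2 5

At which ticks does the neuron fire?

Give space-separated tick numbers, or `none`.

t=0: input=4 -> V=20
t=1: input=5 -> V=0 FIRE
t=2: input=5 -> V=0 FIRE
t=3: input=4 -> V=20
t=4: input=1 -> V=15
t=5: input=2 -> V=17
t=6: input=2 -> V=18
t=7: input=2 -> V=19
t=8: input=3 -> V=0 FIRE
t=9: input=1 -> V=5
t=10: input=1 -> V=7
t=11: input=3 -> V=18
t=12: input=2 -> V=19
t=13: input=5 -> V=0 FIRE

Answer: 1 2 8 13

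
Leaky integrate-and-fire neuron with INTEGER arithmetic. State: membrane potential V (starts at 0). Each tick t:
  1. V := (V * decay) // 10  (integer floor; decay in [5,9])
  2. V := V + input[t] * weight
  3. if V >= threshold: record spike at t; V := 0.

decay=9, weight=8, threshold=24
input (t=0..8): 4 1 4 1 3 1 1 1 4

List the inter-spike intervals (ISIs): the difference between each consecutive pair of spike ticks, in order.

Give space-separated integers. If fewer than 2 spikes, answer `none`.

Answer: 2 2 4

Derivation:
t=0: input=4 -> V=0 FIRE
t=1: input=1 -> V=8
t=2: input=4 -> V=0 FIRE
t=3: input=1 -> V=8
t=4: input=3 -> V=0 FIRE
t=5: input=1 -> V=8
t=6: input=1 -> V=15
t=7: input=1 -> V=21
t=8: input=4 -> V=0 FIRE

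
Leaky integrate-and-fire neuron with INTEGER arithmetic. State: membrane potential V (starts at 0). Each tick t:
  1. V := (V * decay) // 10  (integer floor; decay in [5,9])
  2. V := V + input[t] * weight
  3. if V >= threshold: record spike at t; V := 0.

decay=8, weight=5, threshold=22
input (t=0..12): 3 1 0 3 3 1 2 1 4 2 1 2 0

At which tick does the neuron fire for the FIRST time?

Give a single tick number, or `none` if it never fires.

t=0: input=3 -> V=15
t=1: input=1 -> V=17
t=2: input=0 -> V=13
t=3: input=3 -> V=0 FIRE
t=4: input=3 -> V=15
t=5: input=1 -> V=17
t=6: input=2 -> V=0 FIRE
t=7: input=1 -> V=5
t=8: input=4 -> V=0 FIRE
t=9: input=2 -> V=10
t=10: input=1 -> V=13
t=11: input=2 -> V=20
t=12: input=0 -> V=16

Answer: 3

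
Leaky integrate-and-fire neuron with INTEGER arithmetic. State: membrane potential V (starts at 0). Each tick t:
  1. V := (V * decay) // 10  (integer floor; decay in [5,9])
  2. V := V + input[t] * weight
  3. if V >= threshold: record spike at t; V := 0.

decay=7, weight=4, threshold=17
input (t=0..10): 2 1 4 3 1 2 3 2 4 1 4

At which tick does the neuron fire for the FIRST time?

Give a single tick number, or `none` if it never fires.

t=0: input=2 -> V=8
t=1: input=1 -> V=9
t=2: input=4 -> V=0 FIRE
t=3: input=3 -> V=12
t=4: input=1 -> V=12
t=5: input=2 -> V=16
t=6: input=3 -> V=0 FIRE
t=7: input=2 -> V=8
t=8: input=4 -> V=0 FIRE
t=9: input=1 -> V=4
t=10: input=4 -> V=0 FIRE

Answer: 2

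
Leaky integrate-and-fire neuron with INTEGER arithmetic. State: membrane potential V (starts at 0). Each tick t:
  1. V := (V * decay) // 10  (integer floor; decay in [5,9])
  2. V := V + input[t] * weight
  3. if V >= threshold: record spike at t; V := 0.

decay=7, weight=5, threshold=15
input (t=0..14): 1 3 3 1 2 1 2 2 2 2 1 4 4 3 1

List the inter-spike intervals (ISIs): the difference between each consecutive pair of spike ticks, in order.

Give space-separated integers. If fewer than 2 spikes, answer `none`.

Answer: 1 4 2 3 1 1

Derivation:
t=0: input=1 -> V=5
t=1: input=3 -> V=0 FIRE
t=2: input=3 -> V=0 FIRE
t=3: input=1 -> V=5
t=4: input=2 -> V=13
t=5: input=1 -> V=14
t=6: input=2 -> V=0 FIRE
t=7: input=2 -> V=10
t=8: input=2 -> V=0 FIRE
t=9: input=2 -> V=10
t=10: input=1 -> V=12
t=11: input=4 -> V=0 FIRE
t=12: input=4 -> V=0 FIRE
t=13: input=3 -> V=0 FIRE
t=14: input=1 -> V=5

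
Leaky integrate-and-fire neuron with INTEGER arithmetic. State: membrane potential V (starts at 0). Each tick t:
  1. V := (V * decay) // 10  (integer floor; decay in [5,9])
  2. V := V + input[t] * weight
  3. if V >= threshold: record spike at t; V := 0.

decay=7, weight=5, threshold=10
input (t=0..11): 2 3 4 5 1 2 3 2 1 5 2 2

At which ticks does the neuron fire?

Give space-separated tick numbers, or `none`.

Answer: 0 1 2 3 5 6 7 9 10 11

Derivation:
t=0: input=2 -> V=0 FIRE
t=1: input=3 -> V=0 FIRE
t=2: input=4 -> V=0 FIRE
t=3: input=5 -> V=0 FIRE
t=4: input=1 -> V=5
t=5: input=2 -> V=0 FIRE
t=6: input=3 -> V=0 FIRE
t=7: input=2 -> V=0 FIRE
t=8: input=1 -> V=5
t=9: input=5 -> V=0 FIRE
t=10: input=2 -> V=0 FIRE
t=11: input=2 -> V=0 FIRE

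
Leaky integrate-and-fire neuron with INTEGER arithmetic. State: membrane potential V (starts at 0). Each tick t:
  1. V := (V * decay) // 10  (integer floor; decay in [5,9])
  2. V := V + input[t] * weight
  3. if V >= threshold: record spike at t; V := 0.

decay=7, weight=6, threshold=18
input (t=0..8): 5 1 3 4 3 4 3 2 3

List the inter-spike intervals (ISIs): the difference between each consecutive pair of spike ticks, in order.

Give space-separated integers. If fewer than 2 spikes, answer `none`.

t=0: input=5 -> V=0 FIRE
t=1: input=1 -> V=6
t=2: input=3 -> V=0 FIRE
t=3: input=4 -> V=0 FIRE
t=4: input=3 -> V=0 FIRE
t=5: input=4 -> V=0 FIRE
t=6: input=3 -> V=0 FIRE
t=7: input=2 -> V=12
t=8: input=3 -> V=0 FIRE

Answer: 2 1 1 1 1 2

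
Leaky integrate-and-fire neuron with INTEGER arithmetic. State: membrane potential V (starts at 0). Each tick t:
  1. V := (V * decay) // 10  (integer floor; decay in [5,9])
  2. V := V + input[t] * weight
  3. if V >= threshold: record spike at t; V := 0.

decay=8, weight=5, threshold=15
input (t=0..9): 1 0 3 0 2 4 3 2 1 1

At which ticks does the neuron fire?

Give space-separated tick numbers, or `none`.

t=0: input=1 -> V=5
t=1: input=0 -> V=4
t=2: input=3 -> V=0 FIRE
t=3: input=0 -> V=0
t=4: input=2 -> V=10
t=5: input=4 -> V=0 FIRE
t=6: input=3 -> V=0 FIRE
t=7: input=2 -> V=10
t=8: input=1 -> V=13
t=9: input=1 -> V=0 FIRE

Answer: 2 5 6 9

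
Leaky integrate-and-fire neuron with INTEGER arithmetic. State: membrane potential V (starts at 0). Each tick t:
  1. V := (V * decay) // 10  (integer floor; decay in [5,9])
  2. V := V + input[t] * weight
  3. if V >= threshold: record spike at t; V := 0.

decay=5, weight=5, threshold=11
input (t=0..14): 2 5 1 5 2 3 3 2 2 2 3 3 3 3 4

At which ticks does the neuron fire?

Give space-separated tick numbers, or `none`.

t=0: input=2 -> V=10
t=1: input=5 -> V=0 FIRE
t=2: input=1 -> V=5
t=3: input=5 -> V=0 FIRE
t=4: input=2 -> V=10
t=5: input=3 -> V=0 FIRE
t=6: input=3 -> V=0 FIRE
t=7: input=2 -> V=10
t=8: input=2 -> V=0 FIRE
t=9: input=2 -> V=10
t=10: input=3 -> V=0 FIRE
t=11: input=3 -> V=0 FIRE
t=12: input=3 -> V=0 FIRE
t=13: input=3 -> V=0 FIRE
t=14: input=4 -> V=0 FIRE

Answer: 1 3 5 6 8 10 11 12 13 14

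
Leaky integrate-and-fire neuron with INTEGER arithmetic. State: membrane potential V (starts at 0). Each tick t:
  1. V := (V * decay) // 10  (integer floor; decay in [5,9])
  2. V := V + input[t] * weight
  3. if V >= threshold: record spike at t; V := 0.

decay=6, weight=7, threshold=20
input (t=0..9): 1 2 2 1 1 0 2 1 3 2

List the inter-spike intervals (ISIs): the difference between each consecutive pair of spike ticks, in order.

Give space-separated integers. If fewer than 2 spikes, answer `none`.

t=0: input=1 -> V=7
t=1: input=2 -> V=18
t=2: input=2 -> V=0 FIRE
t=3: input=1 -> V=7
t=4: input=1 -> V=11
t=5: input=0 -> V=6
t=6: input=2 -> V=17
t=7: input=1 -> V=17
t=8: input=3 -> V=0 FIRE
t=9: input=2 -> V=14

Answer: 6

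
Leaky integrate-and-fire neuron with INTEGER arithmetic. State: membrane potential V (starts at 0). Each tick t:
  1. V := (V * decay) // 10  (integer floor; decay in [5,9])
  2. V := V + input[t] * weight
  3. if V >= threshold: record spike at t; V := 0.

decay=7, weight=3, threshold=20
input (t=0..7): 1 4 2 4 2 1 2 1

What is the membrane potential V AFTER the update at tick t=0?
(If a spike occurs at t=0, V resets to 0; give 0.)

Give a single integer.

t=0: input=1 -> V=3
t=1: input=4 -> V=14
t=2: input=2 -> V=15
t=3: input=4 -> V=0 FIRE
t=4: input=2 -> V=6
t=5: input=1 -> V=7
t=6: input=2 -> V=10
t=7: input=1 -> V=10

Answer: 3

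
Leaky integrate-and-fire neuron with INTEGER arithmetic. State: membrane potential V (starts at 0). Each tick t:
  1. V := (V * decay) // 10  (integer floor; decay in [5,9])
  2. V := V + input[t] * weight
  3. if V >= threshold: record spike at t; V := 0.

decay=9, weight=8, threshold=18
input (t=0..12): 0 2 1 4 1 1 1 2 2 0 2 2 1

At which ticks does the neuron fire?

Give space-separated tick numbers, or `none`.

Answer: 2 3 6 8 11

Derivation:
t=0: input=0 -> V=0
t=1: input=2 -> V=16
t=2: input=1 -> V=0 FIRE
t=3: input=4 -> V=0 FIRE
t=4: input=1 -> V=8
t=5: input=1 -> V=15
t=6: input=1 -> V=0 FIRE
t=7: input=2 -> V=16
t=8: input=2 -> V=0 FIRE
t=9: input=0 -> V=0
t=10: input=2 -> V=16
t=11: input=2 -> V=0 FIRE
t=12: input=1 -> V=8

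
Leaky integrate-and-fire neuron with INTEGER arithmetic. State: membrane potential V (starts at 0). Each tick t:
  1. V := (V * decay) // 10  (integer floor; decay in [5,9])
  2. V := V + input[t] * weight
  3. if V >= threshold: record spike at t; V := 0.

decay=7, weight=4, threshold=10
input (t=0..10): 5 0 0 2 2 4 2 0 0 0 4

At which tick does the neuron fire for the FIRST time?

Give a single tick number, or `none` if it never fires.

t=0: input=5 -> V=0 FIRE
t=1: input=0 -> V=0
t=2: input=0 -> V=0
t=3: input=2 -> V=8
t=4: input=2 -> V=0 FIRE
t=5: input=4 -> V=0 FIRE
t=6: input=2 -> V=8
t=7: input=0 -> V=5
t=8: input=0 -> V=3
t=9: input=0 -> V=2
t=10: input=4 -> V=0 FIRE

Answer: 0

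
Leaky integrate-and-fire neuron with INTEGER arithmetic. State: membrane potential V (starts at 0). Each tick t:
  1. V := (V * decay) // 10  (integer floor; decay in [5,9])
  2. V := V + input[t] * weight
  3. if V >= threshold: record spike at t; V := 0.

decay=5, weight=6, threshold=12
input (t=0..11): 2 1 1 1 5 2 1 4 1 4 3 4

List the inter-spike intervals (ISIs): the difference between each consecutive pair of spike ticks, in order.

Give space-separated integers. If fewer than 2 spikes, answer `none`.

t=0: input=2 -> V=0 FIRE
t=1: input=1 -> V=6
t=2: input=1 -> V=9
t=3: input=1 -> V=10
t=4: input=5 -> V=0 FIRE
t=5: input=2 -> V=0 FIRE
t=6: input=1 -> V=6
t=7: input=4 -> V=0 FIRE
t=8: input=1 -> V=6
t=9: input=4 -> V=0 FIRE
t=10: input=3 -> V=0 FIRE
t=11: input=4 -> V=0 FIRE

Answer: 4 1 2 2 1 1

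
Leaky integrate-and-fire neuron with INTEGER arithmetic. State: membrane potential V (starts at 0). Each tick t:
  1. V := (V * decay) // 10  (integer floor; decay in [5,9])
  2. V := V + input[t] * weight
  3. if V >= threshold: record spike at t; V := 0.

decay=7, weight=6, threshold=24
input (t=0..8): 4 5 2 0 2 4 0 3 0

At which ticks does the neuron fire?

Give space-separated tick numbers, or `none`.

t=0: input=4 -> V=0 FIRE
t=1: input=5 -> V=0 FIRE
t=2: input=2 -> V=12
t=3: input=0 -> V=8
t=4: input=2 -> V=17
t=5: input=4 -> V=0 FIRE
t=6: input=0 -> V=0
t=7: input=3 -> V=18
t=8: input=0 -> V=12

Answer: 0 1 5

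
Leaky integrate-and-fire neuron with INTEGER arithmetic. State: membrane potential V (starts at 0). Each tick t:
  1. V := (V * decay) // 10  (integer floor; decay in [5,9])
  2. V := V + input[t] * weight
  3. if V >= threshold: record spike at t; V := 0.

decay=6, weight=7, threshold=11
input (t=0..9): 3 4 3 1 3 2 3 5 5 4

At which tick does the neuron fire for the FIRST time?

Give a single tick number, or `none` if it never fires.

Answer: 0

Derivation:
t=0: input=3 -> V=0 FIRE
t=1: input=4 -> V=0 FIRE
t=2: input=3 -> V=0 FIRE
t=3: input=1 -> V=7
t=4: input=3 -> V=0 FIRE
t=5: input=2 -> V=0 FIRE
t=6: input=3 -> V=0 FIRE
t=7: input=5 -> V=0 FIRE
t=8: input=5 -> V=0 FIRE
t=9: input=4 -> V=0 FIRE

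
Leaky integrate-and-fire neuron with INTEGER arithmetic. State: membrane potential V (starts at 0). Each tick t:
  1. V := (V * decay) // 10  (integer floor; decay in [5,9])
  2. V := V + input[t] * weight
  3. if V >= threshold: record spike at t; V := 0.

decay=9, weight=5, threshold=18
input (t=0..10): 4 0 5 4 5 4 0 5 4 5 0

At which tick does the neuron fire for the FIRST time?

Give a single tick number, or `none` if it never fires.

t=0: input=4 -> V=0 FIRE
t=1: input=0 -> V=0
t=2: input=5 -> V=0 FIRE
t=3: input=4 -> V=0 FIRE
t=4: input=5 -> V=0 FIRE
t=5: input=4 -> V=0 FIRE
t=6: input=0 -> V=0
t=7: input=5 -> V=0 FIRE
t=8: input=4 -> V=0 FIRE
t=9: input=5 -> V=0 FIRE
t=10: input=0 -> V=0

Answer: 0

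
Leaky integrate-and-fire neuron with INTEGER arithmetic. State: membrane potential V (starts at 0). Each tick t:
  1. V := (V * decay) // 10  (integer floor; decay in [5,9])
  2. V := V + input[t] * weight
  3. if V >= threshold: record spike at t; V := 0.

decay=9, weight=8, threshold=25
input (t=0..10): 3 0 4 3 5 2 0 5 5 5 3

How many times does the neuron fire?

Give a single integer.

t=0: input=3 -> V=24
t=1: input=0 -> V=21
t=2: input=4 -> V=0 FIRE
t=3: input=3 -> V=24
t=4: input=5 -> V=0 FIRE
t=5: input=2 -> V=16
t=6: input=0 -> V=14
t=7: input=5 -> V=0 FIRE
t=8: input=5 -> V=0 FIRE
t=9: input=5 -> V=0 FIRE
t=10: input=3 -> V=24

Answer: 5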